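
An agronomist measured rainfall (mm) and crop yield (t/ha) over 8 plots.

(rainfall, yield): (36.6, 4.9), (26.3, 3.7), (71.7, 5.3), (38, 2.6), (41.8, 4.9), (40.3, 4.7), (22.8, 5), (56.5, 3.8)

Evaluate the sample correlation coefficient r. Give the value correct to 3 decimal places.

n = 8, Σx = 334, Σy = 34.9, Σx² = 15699.56, Σy² = 158.09, Σxy = 1478.39
nΣxy − ΣxΣy = 11827.12 − 11656.6 = 170.52
nΣx² − (Σx)² = 125596.48 − 111556 = 14040.48; nΣy² − (Σy)² = 1264.72 − 1218.01 = 46.71
r = 170.52 / √(14040.48 × 46.71) = 170.52 / 809.8338 ≈ 0.211

0.211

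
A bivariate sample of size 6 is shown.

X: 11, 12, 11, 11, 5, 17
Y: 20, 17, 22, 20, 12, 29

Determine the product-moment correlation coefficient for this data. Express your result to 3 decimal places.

0.923

n = 6, ΣX = 67, ΣY = 120, ΣX² = 821, ΣY² = 2558, ΣXY = 1439
nΣXY − ΣXΣY = 8634 − 8040 = 594
nΣX² − (ΣX)² = 4926 − 4489 = 437; nΣY² − (ΣY)² = 15348 − 14400 = 948
r = 594 / √(437 × 948) = 594 / 643.6428 ≈ 0.923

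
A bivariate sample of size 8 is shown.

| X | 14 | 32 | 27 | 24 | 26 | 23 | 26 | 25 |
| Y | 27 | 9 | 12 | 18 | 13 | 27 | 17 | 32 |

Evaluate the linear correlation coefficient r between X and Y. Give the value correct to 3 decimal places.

-0.656

n = 8, ΣX = 197, ΣY = 155, ΣX² = 5031, ΣY² = 3489, ΣXY = 3623
nΣXY − ΣXΣY = 28984 − 30535 = -1551
nΣX² − (ΣX)² = 40248 − 38809 = 1439; nΣY² − (ΣY)² = 27912 − 24025 = 3887
r = -1551 / √(1439 × 3887) = -1551 / 2365.0355 ≈ -0.656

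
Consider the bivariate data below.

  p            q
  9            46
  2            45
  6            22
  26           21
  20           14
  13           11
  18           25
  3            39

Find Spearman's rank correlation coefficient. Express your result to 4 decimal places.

-0.6190

Rank p: 4, 1, 3, 8, 7, 5, 6, 2
Rank q: 8, 7, 4, 3, 2, 1, 5, 6
d = rank(p) − rank(q): -4, -6, -1, 5, 5, 4, 1, -4; Σd² = 136
ρ = 1 − 6Σd² / [n(n²−1)] = 1 − 6×136 / (8×63) = 1 − 816/504 ≈ -0.6190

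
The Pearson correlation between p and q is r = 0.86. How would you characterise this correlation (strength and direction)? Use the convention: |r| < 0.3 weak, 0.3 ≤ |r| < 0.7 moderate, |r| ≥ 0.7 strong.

strong positive

r = 0.86 > 0 so the relationship is positive.
|r| = 0.86, which falls in the strong range.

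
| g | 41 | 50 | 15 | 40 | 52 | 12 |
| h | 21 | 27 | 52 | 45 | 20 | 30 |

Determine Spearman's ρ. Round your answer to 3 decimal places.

Rank g: 4, 5, 2, 3, 6, 1
Rank h: 2, 3, 6, 5, 1, 4
d = rank(g) − rank(h): 2, 2, -4, -2, 5, -3; Σd² = 62
ρ = 1 − 6Σd² / [n(n²−1)] = 1 − 6×62 / (6×35) = 1 − 372/210 ≈ -0.771

-0.771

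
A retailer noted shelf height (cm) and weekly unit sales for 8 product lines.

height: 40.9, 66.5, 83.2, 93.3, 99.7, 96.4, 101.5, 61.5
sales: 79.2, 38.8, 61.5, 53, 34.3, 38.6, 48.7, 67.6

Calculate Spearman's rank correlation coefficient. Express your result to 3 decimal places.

Rank height: 1, 3, 4, 5, 7, 6, 8, 2
Rank sales: 8, 3, 6, 5, 1, 2, 4, 7
d = rank(height) − rank(sales): -7, 0, -2, 0, 6, 4, 4, -5; Σd² = 146
ρ = 1 − 6Σd² / [n(n²−1)] = 1 − 6×146 / (8×63) = 1 − 876/504 ≈ -0.738

-0.738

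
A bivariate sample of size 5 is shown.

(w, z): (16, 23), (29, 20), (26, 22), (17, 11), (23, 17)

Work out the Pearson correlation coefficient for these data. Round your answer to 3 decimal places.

n = 5, Σw = 111, Σz = 93, Σw² = 2591, Σz² = 1823, Σwz = 2098
nΣwz − ΣwΣz = 10490 − 10323 = 167
nΣw² − (Σw)² = 12955 − 12321 = 634; nΣz² − (Σz)² = 9115 − 8649 = 466
r = 167 / √(634 × 466) = 167 / 543.5476 ≈ 0.307

0.307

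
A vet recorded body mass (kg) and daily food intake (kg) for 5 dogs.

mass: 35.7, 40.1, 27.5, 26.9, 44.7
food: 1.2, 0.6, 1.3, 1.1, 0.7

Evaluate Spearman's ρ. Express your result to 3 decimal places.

-0.600

Rank mass: 3, 4, 2, 1, 5
Rank food: 4, 1, 5, 3, 2
d = rank(mass) − rank(food): -1, 3, -3, -2, 3; Σd² = 32
ρ = 1 − 6Σd² / [n(n²−1)] = 1 − 6×32 / (5×24) = 1 − 192/120 ≈ -0.600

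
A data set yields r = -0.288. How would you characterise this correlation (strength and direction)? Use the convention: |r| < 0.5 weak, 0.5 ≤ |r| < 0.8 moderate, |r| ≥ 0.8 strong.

r = -0.288 < 0 so the relationship is negative.
|r| = 0.288, which falls in the weak range.

weak negative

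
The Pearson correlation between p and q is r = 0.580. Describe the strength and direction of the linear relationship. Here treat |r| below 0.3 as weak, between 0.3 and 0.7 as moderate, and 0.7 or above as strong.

r = 0.580 > 0 so the relationship is positive.
|r| = 0.580, which falls in the moderate range.

moderate positive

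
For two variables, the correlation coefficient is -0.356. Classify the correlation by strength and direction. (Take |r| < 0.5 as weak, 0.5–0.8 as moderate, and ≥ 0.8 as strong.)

weak negative

r = -0.356 < 0 so the relationship is negative.
|r| = 0.356, which falls in the weak range.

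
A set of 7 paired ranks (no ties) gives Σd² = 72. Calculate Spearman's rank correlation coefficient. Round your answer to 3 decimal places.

-0.286

ρ = 1 − 6Σd² / [n(n²−1)] = 1 − 6×72 / (7×48)
  = 1 − 432/336 = 1 − 1.2857 ≈ -0.286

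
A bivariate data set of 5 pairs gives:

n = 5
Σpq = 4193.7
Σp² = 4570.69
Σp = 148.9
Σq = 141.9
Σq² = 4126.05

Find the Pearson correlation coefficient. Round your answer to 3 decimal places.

-0.276

r = (nΣpq − ΣpΣq) / √[(nΣp² − (Σp)²)(nΣq² − (Σq)²)]
Numerator: 5×4193.7 − 148.9×141.9 = -160.41
Denominator: √[(22853.45 − 22171.21)(20630.25 − 20135.61)] = √[682.24 × 494.64] = 580.9158
r = -160.41 / 580.9158 ≈ -0.276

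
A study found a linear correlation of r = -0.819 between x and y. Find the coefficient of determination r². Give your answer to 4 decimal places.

r² = (-0.819)² = 0.6708

0.6708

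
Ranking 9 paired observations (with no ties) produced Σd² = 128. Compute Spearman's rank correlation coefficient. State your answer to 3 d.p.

-0.067

ρ = 1 − 6Σd² / [n(n²−1)] = 1 − 6×128 / (9×80)
  = 1 − 768/720 = 1 − 1.0667 ≈ -0.067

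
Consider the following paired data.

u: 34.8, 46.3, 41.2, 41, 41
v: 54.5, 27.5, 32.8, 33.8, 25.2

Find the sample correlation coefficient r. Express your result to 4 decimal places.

-0.8523

n = 5, Σu = 204.3, Σv = 173.8, Σu² = 8414.17, Σv² = 6579.82, Σuv = 6940.21
nΣuv − ΣuΣv = 34701.05 − 35507.34 = -806.29
nΣu² − (Σu)² = 42070.85 − 41738.49 = 332.36; nΣv² − (Σv)² = 32899.1 − 30206.44 = 2692.66
r = -806.29 / √(332.36 × 2692.66) = -806.29 / 946.0087 ≈ -0.8523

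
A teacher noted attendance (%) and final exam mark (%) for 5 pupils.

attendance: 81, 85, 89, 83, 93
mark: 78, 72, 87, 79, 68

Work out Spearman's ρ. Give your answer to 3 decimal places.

Rank attendance: 1, 3, 4, 2, 5
Rank mark: 3, 2, 5, 4, 1
d = rank(attendance) − rank(mark): -2, 1, -1, -2, 4; Σd² = 26
ρ = 1 − 6Σd² / [n(n²−1)] = 1 − 6×26 / (5×24) = 1 − 156/120 ≈ -0.300

-0.300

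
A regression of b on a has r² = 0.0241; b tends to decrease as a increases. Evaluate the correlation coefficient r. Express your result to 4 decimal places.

-0.1552

|r| = √0.0241 = 0.1552
The association is negative, so r = −0.1552.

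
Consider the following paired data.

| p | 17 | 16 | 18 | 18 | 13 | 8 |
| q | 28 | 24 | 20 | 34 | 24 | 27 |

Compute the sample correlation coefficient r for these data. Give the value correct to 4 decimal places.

n = 6, Σp = 90, Σq = 157, Σp² = 1426, Σq² = 4221, Σpq = 2360
nΣpq − ΣpΣq = 14160 − 14130 = 30
nΣp² − (Σp)² = 8556 − 8100 = 456; nΣq² − (Σq)² = 25326 − 24649 = 677
r = 30 / √(456 × 677) = 30 / 555.6186 ≈ 0.0540

0.0540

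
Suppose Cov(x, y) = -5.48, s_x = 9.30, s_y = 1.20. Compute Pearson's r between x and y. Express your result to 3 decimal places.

-0.491

r = Cov(x,y) / (s_x · s_y) = -5.48 / (9.30 × 1.20)
  = -5.48 / 11.1600 ≈ -0.491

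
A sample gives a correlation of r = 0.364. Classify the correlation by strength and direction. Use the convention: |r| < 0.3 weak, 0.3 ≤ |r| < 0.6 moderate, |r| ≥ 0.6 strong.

moderate positive

r = 0.364 > 0 so the relationship is positive.
|r| = 0.364, which falls in the moderate range.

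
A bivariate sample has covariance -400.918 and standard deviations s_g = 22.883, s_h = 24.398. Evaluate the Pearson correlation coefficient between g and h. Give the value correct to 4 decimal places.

r = Cov(g,h) / (s_g · s_h) = -400.918 / (22.883 × 24.398)
  = -400.918 / 558.2994 ≈ -0.7181

-0.7181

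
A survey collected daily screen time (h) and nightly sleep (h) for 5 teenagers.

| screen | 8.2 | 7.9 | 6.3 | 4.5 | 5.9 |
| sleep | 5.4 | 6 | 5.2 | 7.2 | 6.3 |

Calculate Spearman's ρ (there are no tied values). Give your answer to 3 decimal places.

Rank screen: 5, 4, 3, 1, 2
Rank sleep: 2, 3, 1, 5, 4
d = rank(screen) − rank(sleep): 3, 1, 2, -4, -2; Σd² = 34
ρ = 1 − 6Σd² / [n(n²−1)] = 1 − 6×34 / (5×24) = 1 − 204/120 ≈ -0.700

-0.700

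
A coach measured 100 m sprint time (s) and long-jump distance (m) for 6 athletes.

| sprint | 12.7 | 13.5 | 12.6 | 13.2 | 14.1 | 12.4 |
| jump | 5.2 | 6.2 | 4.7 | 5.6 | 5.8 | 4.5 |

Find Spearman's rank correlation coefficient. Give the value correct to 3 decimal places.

Rank sprint: 3, 5, 2, 4, 6, 1
Rank jump: 3, 6, 2, 4, 5, 1
d = rank(sprint) − rank(jump): 0, -1, 0, 0, 1, 0; Σd² = 2
ρ = 1 − 6Σd² / [n(n²−1)] = 1 − 6×2 / (6×35) = 1 − 12/210 ≈ 0.943

0.943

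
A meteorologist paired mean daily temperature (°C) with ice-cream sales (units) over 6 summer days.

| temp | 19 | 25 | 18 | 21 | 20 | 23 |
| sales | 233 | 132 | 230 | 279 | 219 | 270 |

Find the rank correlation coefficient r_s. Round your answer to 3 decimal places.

-0.086

Rank temp: 2, 6, 1, 4, 3, 5
Rank sales: 4, 1, 3, 6, 2, 5
d = rank(temp) − rank(sales): -2, 5, -2, -2, 1, 0; Σd² = 38
ρ = 1 − 6Σd² / [n(n²−1)] = 1 − 6×38 / (6×35) = 1 − 228/210 ≈ -0.086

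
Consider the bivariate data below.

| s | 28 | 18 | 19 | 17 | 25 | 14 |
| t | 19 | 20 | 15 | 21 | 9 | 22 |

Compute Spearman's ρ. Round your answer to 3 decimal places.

-0.829

Rank s: 6, 3, 4, 2, 5, 1
Rank t: 3, 4, 2, 5, 1, 6
d = rank(s) − rank(t): 3, -1, 2, -3, 4, -5; Σd² = 64
ρ = 1 − 6Σd² / [n(n²−1)] = 1 − 6×64 / (6×35) = 1 − 384/210 ≈ -0.829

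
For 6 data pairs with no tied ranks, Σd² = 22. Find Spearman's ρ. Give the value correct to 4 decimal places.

ρ = 1 − 6Σd² / [n(n²−1)] = 1 − 6×22 / (6×35)
  = 1 − 132/210 = 1 − 0.62857 ≈ 0.3714

0.3714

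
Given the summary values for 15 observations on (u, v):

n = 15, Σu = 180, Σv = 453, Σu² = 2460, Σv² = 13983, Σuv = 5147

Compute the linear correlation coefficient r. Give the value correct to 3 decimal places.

r = (nΣuv − ΣuΣv) / √[(nΣu² − (Σu)²)(nΣv² − (Σv)²)]
Numerator: 15×5147 − 180×453 = -4335
Denominator: √[(36900 − 32400)(209745 − 205209)] = √[4500 × 4536] = 4517.9641
r = -4335 / 4517.9641 ≈ -0.960

-0.960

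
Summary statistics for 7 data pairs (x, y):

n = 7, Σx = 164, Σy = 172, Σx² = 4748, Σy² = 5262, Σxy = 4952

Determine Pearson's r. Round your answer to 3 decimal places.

r = (nΣxy − ΣxΣy) / √[(nΣx² − (Σx)²)(nΣy² − (Σy)²)]
Numerator: 7×4952 − 164×172 = 6456
Denominator: √[(33236 − 26896)(36834 − 29584)] = √[6340 × 7250] = 6779.7493
r = 6456 / 6779.7493 ≈ 0.952

0.952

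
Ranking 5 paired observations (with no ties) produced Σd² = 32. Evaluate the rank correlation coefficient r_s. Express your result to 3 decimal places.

ρ = 1 − 6Σd² / [n(n²−1)] = 1 − 6×32 / (5×24)
  = 1 − 192/120 = 1 − 1.6000 ≈ -0.600

-0.600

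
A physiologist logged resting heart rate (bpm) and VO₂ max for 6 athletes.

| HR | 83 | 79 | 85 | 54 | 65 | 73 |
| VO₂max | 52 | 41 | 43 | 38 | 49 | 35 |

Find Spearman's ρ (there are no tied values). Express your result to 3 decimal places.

Rank HR: 5, 4, 6, 1, 2, 3
Rank VO₂max: 6, 3, 4, 2, 5, 1
d = rank(HR) − rank(VO₂max): -1, 1, 2, -1, -3, 2; Σd² = 20
ρ = 1 − 6Σd² / [n(n²−1)] = 1 − 6×20 / (6×35) = 1 − 120/210 ≈ 0.429

0.429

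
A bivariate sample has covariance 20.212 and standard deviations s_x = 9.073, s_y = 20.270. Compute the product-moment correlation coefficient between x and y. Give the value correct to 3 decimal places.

0.110

r = Cov(x,y) / (s_x · s_y) = 20.212 / (9.073 × 20.270)
  = 20.212 / 183.9097 ≈ 0.110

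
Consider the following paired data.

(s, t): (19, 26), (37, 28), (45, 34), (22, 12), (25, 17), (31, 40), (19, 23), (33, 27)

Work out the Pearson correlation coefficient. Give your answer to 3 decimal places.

0.589

n = 8, Σs = 231, Σt = 207, Σs² = 7275, Σt² = 5907, Σst = 6317
nΣst − ΣsΣt = 50536 − 47817 = 2719
nΣs² − (Σs)² = 58200 − 53361 = 4839; nΣt² − (Σt)² = 47256 − 42849 = 4407
r = 2719 / √(4839 × 4407) = 2719 / 4617.9512 ≈ 0.589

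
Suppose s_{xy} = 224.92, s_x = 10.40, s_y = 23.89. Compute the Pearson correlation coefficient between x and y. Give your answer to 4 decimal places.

0.9053

r = Cov(x,y) / (s_x · s_y) = 224.92 / (10.40 × 23.89)
  = 224.92 / 248.4560 ≈ 0.9053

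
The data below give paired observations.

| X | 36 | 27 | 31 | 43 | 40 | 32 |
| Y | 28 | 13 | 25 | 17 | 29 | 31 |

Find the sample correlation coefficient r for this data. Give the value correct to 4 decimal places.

n = 6, ΣX = 209, ΣY = 143, ΣX² = 7459, ΣY² = 3669, ΣXY = 5017
nΣXY − ΣXΣY = 30102 − 29887 = 215
nΣX² − (ΣX)² = 44754 − 43681 = 1073; nΣY² − (ΣY)² = 22014 − 20449 = 1565
r = 215 / √(1073 × 1565) = 215 / 1295.8569 ≈ 0.1659

0.1659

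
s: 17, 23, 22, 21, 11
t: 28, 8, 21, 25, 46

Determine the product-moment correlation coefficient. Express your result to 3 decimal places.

n = 5, Σs = 94, Σt = 128, Σs² = 1864, Σt² = 4030, Σst = 2153
nΣst − ΣsΣt = 10765 − 12032 = -1267
nΣs² − (Σs)² = 9320 − 8836 = 484; nΣt² − (Σt)² = 20150 − 16384 = 3766
r = -1267 / √(484 × 3766) = -1267 / 1350.0904 ≈ -0.938

-0.938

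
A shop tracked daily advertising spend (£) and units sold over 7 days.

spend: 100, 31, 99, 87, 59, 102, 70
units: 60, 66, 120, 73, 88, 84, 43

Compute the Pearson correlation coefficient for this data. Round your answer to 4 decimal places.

n = 7, Σx = 548, Σy = 534, Σx² = 47116, Σy² = 44334, Σxy = 43047
nΣxy − ΣxΣy = 301329 − 292632 = 8697
nΣx² − (Σx)² = 329812 − 300304 = 29508; nΣy² − (Σy)² = 310338 − 285156 = 25182
r = 8697 / √(29508 × 25182) = 8697 / 27259.3187 ≈ 0.3190

0.3190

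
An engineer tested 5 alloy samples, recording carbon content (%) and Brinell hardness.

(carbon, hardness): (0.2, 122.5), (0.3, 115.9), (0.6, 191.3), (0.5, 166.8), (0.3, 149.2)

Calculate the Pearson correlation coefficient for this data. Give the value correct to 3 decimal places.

0.918

n = 5, Σx = 1.9, Σy = 745.7, Σx² = 0.83, Σy² = 115117.63, Σxy = 302.21
nΣxy − ΣxΣy = 1511.05 − 1416.83 = 94.22
nΣx² − (Σx)² = 4.15 − 3.61 = 0.54; nΣy² − (Σy)² = 575588.15 − 556068.49 = 19519.66
r = 94.22 / √(0.54 × 19519.66) = 94.22 / 102.6675 ≈ 0.918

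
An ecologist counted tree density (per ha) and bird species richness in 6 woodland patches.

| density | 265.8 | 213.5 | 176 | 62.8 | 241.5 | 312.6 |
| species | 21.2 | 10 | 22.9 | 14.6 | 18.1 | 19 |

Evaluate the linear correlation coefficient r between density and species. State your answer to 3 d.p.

0.293

n = 6, Σx = 1272.2, Σy = 105.8, Σx² = 307192.74, Σy² = 1975.62, Σxy = 23027.79
nΣxy − ΣxΣy = 138166.74 − 134598.76 = 3567.98
nΣx² − (Σx)² = 1843156.44 − 1618492.84 = 224663.6; nΣy² − (Σy)² = 11853.72 − 11193.64 = 660.08
r = 3567.98 / √(224663.6 × 660.08) = 3567.98 / 12177.6824 ≈ 0.293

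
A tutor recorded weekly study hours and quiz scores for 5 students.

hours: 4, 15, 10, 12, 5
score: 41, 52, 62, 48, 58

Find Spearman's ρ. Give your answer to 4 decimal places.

Rank hours: 1, 5, 3, 4, 2
Rank score: 1, 3, 5, 2, 4
d = rank(hours) − rank(score): 0, 2, -2, 2, -2; Σd² = 16
ρ = 1 − 6Σd² / [n(n²−1)] = 1 − 6×16 / (5×24) = 1 − 96/120 ≈ 0.2000

0.2000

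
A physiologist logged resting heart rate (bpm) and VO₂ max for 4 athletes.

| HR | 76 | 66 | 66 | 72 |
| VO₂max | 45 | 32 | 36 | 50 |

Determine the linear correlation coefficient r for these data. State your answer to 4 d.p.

0.8111

n = 4, Σx = 280, Σy = 163, Σx² = 19672, Σy² = 6845, Σxy = 11508
nΣxy − ΣxΣy = 46032 − 45640 = 392
nΣx² − (Σx)² = 78688 − 78400 = 288; nΣy² − (Σy)² = 27380 − 26569 = 811
r = 392 / √(288 × 811) = 392 / 483.2887 ≈ 0.8111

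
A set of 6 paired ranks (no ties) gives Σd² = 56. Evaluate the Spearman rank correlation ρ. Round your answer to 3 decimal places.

-0.600

ρ = 1 − 6Σd² / [n(n²−1)] = 1 − 6×56 / (6×35)
  = 1 − 336/210 = 1 − 1.6000 ≈ -0.600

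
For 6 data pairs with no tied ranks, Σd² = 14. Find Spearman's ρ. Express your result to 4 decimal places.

0.6000

ρ = 1 − 6Σd² / [n(n²−1)] = 1 − 6×14 / (6×35)
  = 1 − 84/210 = 1 − 0.40000 ≈ 0.6000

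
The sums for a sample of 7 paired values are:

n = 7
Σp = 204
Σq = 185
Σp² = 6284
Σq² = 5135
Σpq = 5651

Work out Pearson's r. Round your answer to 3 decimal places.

r = (nΣpq − ΣpΣq) / √[(nΣp² − (Σp)²)(nΣq² − (Σq)²)]
Numerator: 7×5651 − 204×185 = 1817
Denominator: √[(43988 − 41616)(35945 − 34225)] = √[2372 × 1720] = 2019.8614
r = 1817 / 2019.8614 ≈ 0.900

0.900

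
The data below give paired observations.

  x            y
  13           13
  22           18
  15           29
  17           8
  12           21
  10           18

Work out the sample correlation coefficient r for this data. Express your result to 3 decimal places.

-0.126

n = 6, Σx = 89, Σy = 107, Σx² = 1411, Σy² = 2163, Σxy = 1568
nΣxy − ΣxΣy = 9408 − 9523 = -115
nΣx² − (Σx)² = 8466 − 7921 = 545; nΣy² − (Σy)² = 12978 − 11449 = 1529
r = -115 / √(545 × 1529) = -115 / 912.8554 ≈ -0.126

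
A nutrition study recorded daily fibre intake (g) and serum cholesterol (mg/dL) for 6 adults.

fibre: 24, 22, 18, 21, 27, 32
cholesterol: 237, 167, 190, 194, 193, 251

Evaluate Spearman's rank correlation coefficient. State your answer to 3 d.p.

Rank fibre: 4, 3, 1, 2, 5, 6
Rank cholesterol: 5, 1, 2, 4, 3, 6
d = rank(fibre) − rank(cholesterol): -1, 2, -1, -2, 2, 0; Σd² = 14
ρ = 1 − 6Σd² / [n(n²−1)] = 1 − 6×14 / (6×35) = 1 − 84/210 ≈ 0.600

0.600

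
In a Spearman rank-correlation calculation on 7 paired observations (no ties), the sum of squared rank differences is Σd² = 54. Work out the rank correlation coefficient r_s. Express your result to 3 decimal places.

ρ = 1 − 6Σd² / [n(n²−1)] = 1 − 6×54 / (7×48)
  = 1 − 324/336 = 1 − 0.9643 ≈ 0.036

0.036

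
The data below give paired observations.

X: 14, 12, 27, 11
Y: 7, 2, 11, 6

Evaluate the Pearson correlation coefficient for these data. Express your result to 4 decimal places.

n = 4, ΣX = 64, ΣY = 26, ΣX² = 1190, ΣY² = 210, ΣXY = 485
nΣXY − ΣXΣY = 1940 − 1664 = 276
nΣX² − (ΣX)² = 4760 − 4096 = 664; nΣY² − (ΣY)² = 840 − 676 = 164
r = 276 / √(664 × 164) = 276 / 329.9939 ≈ 0.8364

0.8364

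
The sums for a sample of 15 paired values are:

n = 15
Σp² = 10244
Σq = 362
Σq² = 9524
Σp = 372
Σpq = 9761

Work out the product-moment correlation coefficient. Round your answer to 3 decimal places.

r = (nΣpq − ΣpΣq) / √[(nΣp² − (Σp)²)(nΣq² − (Σq)²)]
Numerator: 15×9761 − 372×362 = 11751
Denominator: √[(153660 − 138384)(142860 − 131044)] = √[15276 × 11816] = 13435.0741
r = 11751 / 13435.0741 ≈ 0.875

0.875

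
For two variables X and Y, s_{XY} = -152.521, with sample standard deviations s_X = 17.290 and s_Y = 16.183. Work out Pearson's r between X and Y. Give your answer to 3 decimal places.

r = Cov(X,Y) / (s_X · s_Y) = -152.521 / (17.290 × 16.183)
  = -152.521 / 279.8041 ≈ -0.545

-0.545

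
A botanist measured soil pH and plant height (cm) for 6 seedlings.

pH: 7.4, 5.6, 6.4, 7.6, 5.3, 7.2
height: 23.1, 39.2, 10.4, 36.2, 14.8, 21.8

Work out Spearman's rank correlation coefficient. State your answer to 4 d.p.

0.3143

Rank pH: 5, 2, 3, 6, 1, 4
Rank height: 4, 6, 1, 5, 2, 3
d = rank(pH) − rank(height): 1, -4, 2, 1, -1, 1; Σd² = 24
ρ = 1 − 6Σd² / [n(n²−1)] = 1 − 6×24 / (6×35) = 1 − 144/210 ≈ 0.3143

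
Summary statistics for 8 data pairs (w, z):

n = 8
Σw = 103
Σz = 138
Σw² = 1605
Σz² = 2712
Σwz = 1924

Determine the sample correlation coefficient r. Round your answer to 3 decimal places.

r = (nΣwz − ΣwΣz) / √[(nΣw² − (Σw)²)(nΣz² − (Σz)²)]
Numerator: 8×1924 − 103×138 = 1178
Denominator: √[(12840 − 10609)(21696 − 19044)] = √[2231 × 2652] = 2432.4087
r = 1178 / 2432.4087 ≈ 0.484

0.484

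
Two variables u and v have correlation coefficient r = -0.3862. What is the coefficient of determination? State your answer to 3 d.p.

r² = (-0.3862)² = 0.149

0.149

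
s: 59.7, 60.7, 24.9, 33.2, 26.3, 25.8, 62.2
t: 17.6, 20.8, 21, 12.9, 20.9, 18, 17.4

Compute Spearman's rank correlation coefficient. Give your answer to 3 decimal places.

-0.571

Rank s: 5, 6, 1, 4, 3, 2, 7
Rank t: 3, 5, 7, 1, 6, 4, 2
d = rank(s) − rank(t): 2, 1, -6, 3, -3, -2, 5; Σd² = 88
ρ = 1 − 6Σd² / [n(n²−1)] = 1 − 6×88 / (7×48) = 1 − 528/336 ≈ -0.571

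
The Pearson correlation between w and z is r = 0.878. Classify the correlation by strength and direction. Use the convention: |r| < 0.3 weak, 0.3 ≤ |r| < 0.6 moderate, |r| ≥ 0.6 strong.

strong positive

r = 0.878 > 0 so the relationship is positive.
|r| = 0.878, which falls in the strong range.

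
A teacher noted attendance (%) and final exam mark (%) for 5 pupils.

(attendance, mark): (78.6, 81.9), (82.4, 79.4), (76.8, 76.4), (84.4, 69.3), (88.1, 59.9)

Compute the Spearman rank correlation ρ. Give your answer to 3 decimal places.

-0.700

Rank attendance: 2, 3, 1, 4, 5
Rank mark: 5, 4, 3, 2, 1
d = rank(attendance) − rank(mark): -3, -1, -2, 2, 4; Σd² = 34
ρ = 1 − 6Σd² / [n(n²−1)] = 1 − 6×34 / (5×24) = 1 − 204/120 ≈ -0.700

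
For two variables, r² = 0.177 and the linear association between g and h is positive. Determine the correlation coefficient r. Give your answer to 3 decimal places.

|r| = √0.177 = 0.421
The association is positive, so r = 0.421.

0.421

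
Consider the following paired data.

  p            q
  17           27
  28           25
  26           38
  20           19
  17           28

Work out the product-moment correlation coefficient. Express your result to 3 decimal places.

0.310

n = 5, Σp = 108, Σq = 137, Σp² = 2438, Σq² = 3943, Σpq = 3003
nΣpq − ΣpΣq = 15015 − 14796 = 219
nΣp² − (Σp)² = 12190 − 11664 = 526; nΣq² − (Σq)² = 19715 − 18769 = 946
r = 219 / √(526 × 946) = 219 / 705.4048 ≈ 0.310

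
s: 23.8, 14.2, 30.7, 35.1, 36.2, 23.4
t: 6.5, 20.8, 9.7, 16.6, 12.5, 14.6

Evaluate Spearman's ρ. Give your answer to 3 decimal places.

-0.314

Rank s: 3, 1, 4, 5, 6, 2
Rank t: 1, 6, 2, 5, 3, 4
d = rank(s) − rank(t): 2, -5, 2, 0, 3, -2; Σd² = 46
ρ = 1 − 6Σd² / [n(n²−1)] = 1 − 6×46 / (6×35) = 1 − 276/210 ≈ -0.314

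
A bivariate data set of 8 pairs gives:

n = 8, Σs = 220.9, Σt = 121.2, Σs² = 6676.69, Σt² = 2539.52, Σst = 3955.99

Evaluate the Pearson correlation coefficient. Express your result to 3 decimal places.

0.956

r = (nΣst − ΣsΣt) / √[(nΣs² − (Σs)²)(nΣt² − (Σt)²)]
Numerator: 8×3955.99 − 220.9×121.2 = 4874.84
Denominator: √[(53413.52 − 48796.81)(20316.16 − 14689.44)] = √[4616.71 × 5626.72] = 5096.7573
r = 4874.84 / 5096.7573 ≈ 0.956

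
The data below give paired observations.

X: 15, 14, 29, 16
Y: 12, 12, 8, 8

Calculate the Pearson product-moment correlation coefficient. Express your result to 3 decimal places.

-0.655

n = 4, ΣX = 74, ΣY = 40, ΣX² = 1518, ΣY² = 416, ΣXY = 708
nΣXY − ΣXΣY = 2832 − 2960 = -128
nΣX² − (ΣX)² = 6072 − 5476 = 596; nΣY² − (ΣY)² = 1664 − 1600 = 64
r = -128 / √(596 × 64) = -128 / 195.3049 ≈ -0.655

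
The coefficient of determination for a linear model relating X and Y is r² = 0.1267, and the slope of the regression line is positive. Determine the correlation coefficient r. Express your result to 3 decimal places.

|r| = √0.1267 = 0.356
The association is positive, so r = 0.356.

0.356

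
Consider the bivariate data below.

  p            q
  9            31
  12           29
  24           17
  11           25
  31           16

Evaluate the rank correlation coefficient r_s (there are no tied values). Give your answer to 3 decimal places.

Rank p: 1, 3, 4, 2, 5
Rank q: 5, 4, 2, 3, 1
d = rank(p) − rank(q): -4, -1, 2, -1, 4; Σd² = 38
ρ = 1 − 6Σd² / [n(n²−1)] = 1 − 6×38 / (5×24) = 1 − 228/120 ≈ -0.900

-0.900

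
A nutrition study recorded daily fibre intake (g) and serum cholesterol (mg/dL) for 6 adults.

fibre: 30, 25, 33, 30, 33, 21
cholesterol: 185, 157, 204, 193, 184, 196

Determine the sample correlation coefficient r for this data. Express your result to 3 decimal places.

0.277

n = 6, Σx = 172, Σy = 1119, Σx² = 5044, Σy² = 210011, Σxy = 32185
nΣxy − ΣxΣy = 193110 − 192468 = 642
nΣx² − (Σx)² = 30264 − 29584 = 680; nΣy² − (Σy)² = 1260066 − 1252161 = 7905
r = 642 / √(680 × 7905) = 642 / 2318.4909 ≈ 0.277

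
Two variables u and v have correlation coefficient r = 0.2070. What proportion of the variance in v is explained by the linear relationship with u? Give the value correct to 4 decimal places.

0.0428

r² = (0.2070)² = 0.0428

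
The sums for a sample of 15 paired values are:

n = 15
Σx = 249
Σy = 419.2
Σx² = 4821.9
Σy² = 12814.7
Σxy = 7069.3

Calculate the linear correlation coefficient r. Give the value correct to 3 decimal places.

r = (nΣxy − ΣxΣy) / √[(nΣx² − (Σx)²)(nΣy² − (Σy)²)]
Numerator: 15×7069.3 − 249×419.2 = 1658.7
Denominator: √[(72328.5 − 62001)(192220.5 − 175728.64)] = √[10327.5 × 16491.86] = 13050.6584
r = 1658.7 / 13050.6584 ≈ 0.127

0.127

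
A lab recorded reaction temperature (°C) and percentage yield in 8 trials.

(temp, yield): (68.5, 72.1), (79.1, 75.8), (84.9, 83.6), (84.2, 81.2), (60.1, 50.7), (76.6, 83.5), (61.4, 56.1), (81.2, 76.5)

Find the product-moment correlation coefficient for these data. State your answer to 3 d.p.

n = 8, Σx = 596, Σy = 579.5, Σx² = 45089.68, Σy² = 43068.65, Σxy = 43968.82
nΣxy − ΣxΣy = 351750.56 − 345382 = 6368.56
nΣx² − (Σx)² = 360717.44 − 355216 = 5501.44; nΣy² − (Σy)² = 344549.2 − 335820.25 = 8728.95
r = 6368.56 / √(5501.44 × 8728.95) = 6368.56 / 6929.7759 ≈ 0.919

0.919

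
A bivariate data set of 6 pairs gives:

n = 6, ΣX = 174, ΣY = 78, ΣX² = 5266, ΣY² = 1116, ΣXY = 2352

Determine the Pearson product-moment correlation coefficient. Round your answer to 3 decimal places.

0.601

r = (nΣXY − ΣXΣY) / √[(nΣX² − (ΣX)²)(nΣY² − (ΣY)²)]
Numerator: 6×2352 − 174×78 = 540
Denominator: √[(31596 − 30276)(6696 − 6084)] = √[1320 × 612] = 898.7992
r = 540 / 898.7992 ≈ 0.601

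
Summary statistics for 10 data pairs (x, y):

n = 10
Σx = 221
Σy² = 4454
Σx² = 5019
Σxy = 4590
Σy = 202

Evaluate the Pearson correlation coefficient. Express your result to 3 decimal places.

r = (nΣxy − ΣxΣy) / √[(nΣx² − (Σx)²)(nΣy² − (Σy)²)]
Numerator: 10×4590 − 221×202 = 1258
Denominator: √[(50190 − 48841)(44540 − 40804)] = √[1349 × 3736] = 2244.9641
r = 1258 / 2244.9641 ≈ 0.560

0.560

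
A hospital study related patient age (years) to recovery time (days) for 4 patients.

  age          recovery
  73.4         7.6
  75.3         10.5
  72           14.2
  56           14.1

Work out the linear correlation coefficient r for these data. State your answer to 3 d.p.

-0.582

n = 4, Σx = 276.7, Σy = 46.4, Σx² = 19377.65, Σy² = 568.46, Σxy = 3160.49
nΣxy − ΣxΣy = 12641.96 − 12838.88 = -196.92
nΣx² − (Σx)² = 77510.6 − 76562.89 = 947.71; nΣy² − (Σy)² = 2273.84 − 2152.96 = 120.88
r = -196.92 / √(947.71 × 120.88) = -196.92 / 338.4659 ≈ -0.582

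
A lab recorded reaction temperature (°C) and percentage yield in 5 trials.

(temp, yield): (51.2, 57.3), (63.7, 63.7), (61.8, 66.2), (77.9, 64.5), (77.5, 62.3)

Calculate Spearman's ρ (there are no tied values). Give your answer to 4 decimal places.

Rank temp: 1, 3, 2, 5, 4
Rank yield: 1, 3, 5, 4, 2
d = rank(temp) − rank(yield): 0, 0, -3, 1, 2; Σd² = 14
ρ = 1 − 6Σd² / [n(n²−1)] = 1 − 6×14 / (5×24) = 1 − 84/120 ≈ 0.3000

0.3000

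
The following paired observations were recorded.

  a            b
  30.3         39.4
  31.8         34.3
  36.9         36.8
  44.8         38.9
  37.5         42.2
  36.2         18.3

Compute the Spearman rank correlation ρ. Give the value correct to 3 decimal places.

0.257

Rank a: 1, 2, 4, 6, 5, 3
Rank b: 5, 2, 3, 4, 6, 1
d = rank(a) − rank(b): -4, 0, 1, 2, -1, 2; Σd² = 26
ρ = 1 − 6Σd² / [n(n²−1)] = 1 − 6×26 / (6×35) = 1 − 156/210 ≈ 0.257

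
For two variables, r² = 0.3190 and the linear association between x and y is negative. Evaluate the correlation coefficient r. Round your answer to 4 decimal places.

|r| = √0.3190 = 0.5648
The association is negative, so r = −0.5648.

-0.5648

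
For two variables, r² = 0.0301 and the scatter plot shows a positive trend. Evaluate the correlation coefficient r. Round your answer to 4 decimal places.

|r| = √0.0301 = 0.1735
The association is positive, so r = 0.1735.

0.1735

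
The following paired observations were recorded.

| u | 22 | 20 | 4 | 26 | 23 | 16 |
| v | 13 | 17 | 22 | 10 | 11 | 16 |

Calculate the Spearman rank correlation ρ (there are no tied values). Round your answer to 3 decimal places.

Rank u: 4, 3, 1, 6, 5, 2
Rank v: 3, 5, 6, 1, 2, 4
d = rank(u) − rank(v): 1, -2, -5, 5, 3, -2; Σd² = 68
ρ = 1 − 6Σd² / [n(n²−1)] = 1 − 6×68 / (6×35) = 1 − 408/210 ≈ -0.943

-0.943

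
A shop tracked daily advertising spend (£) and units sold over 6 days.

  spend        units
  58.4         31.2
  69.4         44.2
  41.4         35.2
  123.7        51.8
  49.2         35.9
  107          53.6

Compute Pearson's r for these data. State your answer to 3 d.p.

n = 6, Σx = 449.1, Σy = 251.9, Σx² = 39112.21, Σy² = 11011.13, Σxy = 20255.98
nΣxy − ΣxΣy = 121535.88 − 113128.29 = 8407.59
nΣx² − (Σx)² = 234673.26 − 201690.81 = 32982.45; nΣy² − (Σy)² = 66066.78 − 63453.61 = 2613.17
r = 8407.59 / √(32982.45 × 2613.17) = 8407.59 / 9283.7896 ≈ 0.906

0.906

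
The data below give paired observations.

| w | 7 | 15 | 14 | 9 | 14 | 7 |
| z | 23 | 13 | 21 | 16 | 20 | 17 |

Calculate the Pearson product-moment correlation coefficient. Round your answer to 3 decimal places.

-0.248

n = 6, Σw = 66, Σz = 110, Σw² = 796, Σz² = 2084, Σwz = 1193
nΣwz − ΣwΣz = 7158 − 7260 = -102
nΣw² − (Σw)² = 4776 − 4356 = 420; nΣz² − (Σz)² = 12504 − 12100 = 404
r = -102 / √(420 × 404) = -102 / 411.9223 ≈ -0.248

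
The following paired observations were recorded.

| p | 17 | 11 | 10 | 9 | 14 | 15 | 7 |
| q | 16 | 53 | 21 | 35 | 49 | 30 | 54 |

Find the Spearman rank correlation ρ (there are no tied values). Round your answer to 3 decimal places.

-0.607

Rank p: 7, 4, 3, 2, 5, 6, 1
Rank q: 1, 6, 2, 4, 5, 3, 7
d = rank(p) − rank(q): 6, -2, 1, -2, 0, 3, -6; Σd² = 90
ρ = 1 − 6Σd² / [n(n²−1)] = 1 − 6×90 / (7×48) = 1 − 540/336 ≈ -0.607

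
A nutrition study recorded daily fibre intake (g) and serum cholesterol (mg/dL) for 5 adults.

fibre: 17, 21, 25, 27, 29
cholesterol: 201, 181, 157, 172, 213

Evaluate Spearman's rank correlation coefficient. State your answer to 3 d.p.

Rank fibre: 1, 2, 3, 4, 5
Rank cholesterol: 4, 3, 1, 2, 5
d = rank(fibre) − rank(cholesterol): -3, -1, 2, 2, 0; Σd² = 18
ρ = 1 − 6Σd² / [n(n²−1)] = 1 − 6×18 / (5×24) = 1 − 108/120 ≈ 0.100

0.100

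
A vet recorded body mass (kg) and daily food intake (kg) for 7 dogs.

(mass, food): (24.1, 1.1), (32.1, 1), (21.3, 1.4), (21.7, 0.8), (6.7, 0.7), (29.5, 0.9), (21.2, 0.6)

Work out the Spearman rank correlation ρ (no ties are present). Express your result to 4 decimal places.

Rank mass: 5, 7, 3, 4, 1, 6, 2
Rank food: 6, 5, 7, 3, 2, 4, 1
d = rank(mass) − rank(food): -1, 2, -4, 1, -1, 2, 1; Σd² = 28
ρ = 1 − 6Σd² / [n(n²−1)] = 1 − 6×28 / (7×48) = 1 − 168/336 ≈ 0.5000

0.5000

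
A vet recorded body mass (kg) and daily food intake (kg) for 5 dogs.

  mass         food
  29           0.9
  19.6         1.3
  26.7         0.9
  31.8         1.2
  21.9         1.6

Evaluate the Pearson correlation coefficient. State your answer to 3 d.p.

n = 5, Σx = 129, Σy = 5.9, Σx² = 3428.9, Σy² = 7.31, Σxy = 148.81
nΣxy − ΣxΣy = 744.05 − 761.1 = -17.05
nΣx² − (Σx)² = 17144.5 − 16641 = 503.5; nΣy² − (Σy)² = 36.55 − 34.81 = 1.74
r = -17.05 / √(503.5 × 1.74) = -17.05 / 29.5988 ≈ -0.576

-0.576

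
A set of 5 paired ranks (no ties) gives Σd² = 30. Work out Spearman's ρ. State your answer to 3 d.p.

-0.500

ρ = 1 − 6Σd² / [n(n²−1)] = 1 − 6×30 / (5×24)
  = 1 − 180/120 = 1 − 1.5000 ≈ -0.500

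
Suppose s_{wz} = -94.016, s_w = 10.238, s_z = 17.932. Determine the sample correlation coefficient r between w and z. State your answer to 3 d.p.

-0.512

r = Cov(w,z) / (s_w · s_z) = -94.016 / (10.238 × 17.932)
  = -94.016 / 183.5878 ≈ -0.512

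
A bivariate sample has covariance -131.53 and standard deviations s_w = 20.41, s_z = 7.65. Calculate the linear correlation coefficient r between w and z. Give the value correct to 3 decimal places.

r = Cov(w,z) / (s_w · s_z) = -131.53 / (20.41 × 7.65)
  = -131.53 / 156.1365 ≈ -0.842

-0.842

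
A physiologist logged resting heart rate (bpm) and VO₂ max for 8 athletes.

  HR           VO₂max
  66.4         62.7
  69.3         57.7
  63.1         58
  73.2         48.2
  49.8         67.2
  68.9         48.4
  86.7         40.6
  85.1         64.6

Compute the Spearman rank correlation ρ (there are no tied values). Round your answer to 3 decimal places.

-0.595

Rank HR: 3, 5, 2, 6, 1, 4, 8, 7
Rank VO₂max: 6, 4, 5, 2, 8, 3, 1, 7
d = rank(HR) − rank(VO₂max): -3, 1, -3, 4, -7, 1, 7, 0; Σd² = 134
ρ = 1 − 6Σd² / [n(n²−1)] = 1 − 6×134 / (8×63) = 1 − 804/504 ≈ -0.595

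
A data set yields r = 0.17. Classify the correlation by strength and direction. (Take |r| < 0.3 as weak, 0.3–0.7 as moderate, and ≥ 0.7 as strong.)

weak positive

r = 0.17 > 0 so the relationship is positive.
|r| = 0.17, which falls in the weak range.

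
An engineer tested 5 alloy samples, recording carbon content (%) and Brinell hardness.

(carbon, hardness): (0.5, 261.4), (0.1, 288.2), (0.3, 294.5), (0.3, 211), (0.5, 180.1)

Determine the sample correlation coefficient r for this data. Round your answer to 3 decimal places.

n = 5, Σx = 1.7, Σy = 1235.2, Σx² = 0.69, Σy² = 315076.46, Σxy = 401.22
nΣxy − ΣxΣy = 2006.1 − 2099.84 = -93.74
nΣx² − (Σx)² = 3.45 − 2.89 = 0.56; nΣy² − (Σy)² = 1575382.3 − 1525719.04 = 49663.26
r = -93.74 / √(0.56 × 49663.26) = -93.74 / 166.7676 ≈ -0.562

-0.562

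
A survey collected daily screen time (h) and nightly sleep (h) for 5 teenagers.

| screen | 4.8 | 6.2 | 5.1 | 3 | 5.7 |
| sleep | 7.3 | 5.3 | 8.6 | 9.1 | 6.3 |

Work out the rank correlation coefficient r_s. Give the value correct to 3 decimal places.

-0.900

Rank screen: 2, 5, 3, 1, 4
Rank sleep: 3, 1, 4, 5, 2
d = rank(screen) − rank(sleep): -1, 4, -1, -4, 2; Σd² = 38
ρ = 1 − 6Σd² / [n(n²−1)] = 1 − 6×38 / (5×24) = 1 − 228/120 ≈ -0.900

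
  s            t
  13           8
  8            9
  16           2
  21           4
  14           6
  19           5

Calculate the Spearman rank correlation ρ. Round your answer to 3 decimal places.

-0.829

Rank s: 2, 1, 4, 6, 3, 5
Rank t: 5, 6, 1, 2, 4, 3
d = rank(s) − rank(t): -3, -5, 3, 4, -1, 2; Σd² = 64
ρ = 1 − 6Σd² / [n(n²−1)] = 1 − 6×64 / (6×35) = 1 − 384/210 ≈ -0.829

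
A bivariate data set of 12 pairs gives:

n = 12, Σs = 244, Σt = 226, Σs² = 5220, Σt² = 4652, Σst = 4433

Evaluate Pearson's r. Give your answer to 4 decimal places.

-0.5074

r = (nΣst − ΣsΣt) / √[(nΣs² − (Σs)²)(nΣt² − (Σt)²)]
Numerator: 12×4433 − 244×226 = -1948
Denominator: √[(62640 − 59536)(55824 − 51076)] = √[3104 × 4748] = 3838.9832
r = -1948 / 3838.9832 ≈ -0.5074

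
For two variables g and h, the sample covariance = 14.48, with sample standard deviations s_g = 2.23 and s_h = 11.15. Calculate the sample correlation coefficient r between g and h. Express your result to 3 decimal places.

0.582

r = Cov(g,h) / (s_g · s_h) = 14.48 / (2.23 × 11.15)
  = 14.48 / 24.8645 ≈ 0.582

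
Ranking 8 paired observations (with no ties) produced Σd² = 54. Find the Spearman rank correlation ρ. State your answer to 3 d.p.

ρ = 1 − 6Σd² / [n(n²−1)] = 1 − 6×54 / (8×63)
  = 1 − 324/504 = 1 − 0.6429 ≈ 0.357

0.357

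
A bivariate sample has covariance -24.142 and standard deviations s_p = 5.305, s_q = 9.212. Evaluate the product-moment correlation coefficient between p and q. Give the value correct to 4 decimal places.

-0.4940

r = Cov(p,q) / (s_p · s_q) = -24.142 / (5.305 × 9.212)
  = -24.142 / 48.8697 ≈ -0.4940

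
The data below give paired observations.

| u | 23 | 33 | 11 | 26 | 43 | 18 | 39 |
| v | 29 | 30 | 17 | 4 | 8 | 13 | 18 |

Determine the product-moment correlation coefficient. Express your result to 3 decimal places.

-0.078

n = 7, Σu = 193, Σv = 119, Σu² = 6109, Σv² = 2603, Σuv = 3228
nΣuv − ΣuΣv = 22596 − 22967 = -371
nΣu² − (Σu)² = 42763 − 37249 = 5514; nΣv² − (Σv)² = 18221 − 14161 = 4060
r = -371 / √(5514 × 4060) = -371 / 4731.4733 ≈ -0.078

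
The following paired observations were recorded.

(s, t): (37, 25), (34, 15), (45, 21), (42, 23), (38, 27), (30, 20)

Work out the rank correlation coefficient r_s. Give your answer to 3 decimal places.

0.429

Rank s: 3, 2, 6, 5, 4, 1
Rank t: 5, 1, 3, 4, 6, 2
d = rank(s) − rank(t): -2, 1, 3, 1, -2, -1; Σd² = 20
ρ = 1 − 6Σd² / [n(n²−1)] = 1 − 6×20 / (6×35) = 1 − 120/210 ≈ 0.429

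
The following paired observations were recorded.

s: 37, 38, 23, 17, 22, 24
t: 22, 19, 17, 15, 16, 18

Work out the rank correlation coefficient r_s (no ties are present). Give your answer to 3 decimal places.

0.943

Rank s: 5, 6, 3, 1, 2, 4
Rank t: 6, 5, 3, 1, 2, 4
d = rank(s) − rank(t): -1, 1, 0, 0, 0, 0; Σd² = 2
ρ = 1 − 6Σd² / [n(n²−1)] = 1 − 6×2 / (6×35) = 1 − 12/210 ≈ 0.943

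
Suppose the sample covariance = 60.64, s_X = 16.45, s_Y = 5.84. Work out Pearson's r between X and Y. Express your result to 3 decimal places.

r = Cov(X,Y) / (s_X · s_Y) = 60.64 / (16.45 × 5.84)
  = 60.64 / 96.0680 ≈ 0.631

0.631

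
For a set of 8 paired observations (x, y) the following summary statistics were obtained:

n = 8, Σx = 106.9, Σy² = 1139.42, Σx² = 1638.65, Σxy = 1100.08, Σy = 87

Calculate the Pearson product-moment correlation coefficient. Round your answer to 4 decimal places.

r = (nΣxy − ΣxΣy) / √[(nΣx² − (Σx)²)(nΣy² − (Σy)²)]
Numerator: 8×1100.08 − 106.9×87 = -499.66
Denominator: √[(13109.2 − 11427.61)(9115.36 − 7569)] = √[1681.59 × 1546.36] = 1612.5581
r = -499.66 / 1612.5581 ≈ -0.3099

-0.3099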